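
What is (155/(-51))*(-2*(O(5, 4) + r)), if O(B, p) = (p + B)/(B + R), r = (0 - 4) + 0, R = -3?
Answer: 155/51 ≈ 3.0392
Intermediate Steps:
r = -4 (r = -4 + 0 = -4)
O(B, p) = (B + p)/(-3 + B) (O(B, p) = (p + B)/(B - 3) = (B + p)/(-3 + B))
(155/(-51))*(-2*(O(5, 4) + r)) = (155/(-51))*(-2*((5 + 4)/(-3 + 5) - 4)) = (155*(-1/51))*(-2*(9/2 - 4)) = -(-310)*((1/2)*9 - 4)/51 = -(-310)*(9/2 - 4)/51 = -(-310)/(51*2) = -155/51*(-1) = 155/51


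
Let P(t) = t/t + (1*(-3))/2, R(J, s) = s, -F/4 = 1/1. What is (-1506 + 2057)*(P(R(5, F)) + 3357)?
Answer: 3698863/2 ≈ 1.8494e+6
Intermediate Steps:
F = -4 (F = -4/1 = -4*1 = -4)
P(t) = -1/2 (P(t) = 1 - 3*1/2 = 1 - 3/2 = -1/2)
(-1506 + 2057)*(P(R(5, F)) + 3357) = (-1506 + 2057)*(-1/2 + 3357) = 551*(6713/2) = 3698863/2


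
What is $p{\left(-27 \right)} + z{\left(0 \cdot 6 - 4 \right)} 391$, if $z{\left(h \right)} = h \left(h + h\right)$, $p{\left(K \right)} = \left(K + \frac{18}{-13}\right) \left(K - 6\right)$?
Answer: $\frac{174833}{13} \approx 13449.0$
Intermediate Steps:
$p{\left(K \right)} = \left(-6 + K\right) \left(- \frac{18}{13} + K\right)$ ($p{\left(K \right)} = \left(K + 18 \left(- \frac{1}{13}\right)\right) \left(-6 + K\right) = \left(K - \frac{18}{13}\right) \left(-6 + K\right) = \left(- \frac{18}{13} + K\right) \left(-6 + K\right) = \left(-6 + K\right) \left(- \frac{18}{13} + K\right)$)
$z{\left(h \right)} = 2 h^{2}$ ($z{\left(h \right)} = h 2 h = 2 h^{2}$)
$p{\left(-27 \right)} + z{\left(0 \cdot 6 - 4 \right)} 391 = \left(\frac{108}{13} + \left(-27\right)^{2} - - \frac{2592}{13}\right) + 2 \left(0 \cdot 6 - 4\right)^{2} \cdot 391 = \left(\frac{108}{13} + 729 + \frac{2592}{13}\right) + 2 \left(0 - 4\right)^{2} \cdot 391 = \frac{12177}{13} + 2 \left(-4\right)^{2} \cdot 391 = \frac{12177}{13} + 2 \cdot 16 \cdot 391 = \frac{12177}{13} + 32 \cdot 391 = \frac{12177}{13} + 12512 = \frac{174833}{13}$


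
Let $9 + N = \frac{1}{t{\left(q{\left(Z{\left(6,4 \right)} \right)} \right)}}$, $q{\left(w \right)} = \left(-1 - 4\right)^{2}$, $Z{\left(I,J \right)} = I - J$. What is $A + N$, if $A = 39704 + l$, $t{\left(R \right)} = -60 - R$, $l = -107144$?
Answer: $- \frac{5733166}{85} \approx -67449.0$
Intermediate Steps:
$q{\left(w \right)} = 25$ ($q{\left(w \right)} = \left(-5\right)^{2} = 25$)
$A = -67440$ ($A = 39704 - 107144 = -67440$)
$N = - \frac{766}{85}$ ($N = -9 + \frac{1}{-60 - 25} = -9 + \frac{1}{-85} = -9 - \frac{1}{85} = - \frac{766}{85} \approx -9.0118$)
$A + N = -67440 - \frac{766}{85} = - \frac{5733166}{85}$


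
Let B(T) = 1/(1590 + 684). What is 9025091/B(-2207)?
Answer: 20523056934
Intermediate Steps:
B(T) = 1/2274
9025091/B(-2207) = 9025091/(1/2274) = 9025091*2274 = 20523056934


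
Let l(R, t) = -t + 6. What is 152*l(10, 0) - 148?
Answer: 764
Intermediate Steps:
l(R, t) = 6 - t
152*l(10, 0) - 148 = 152*(6 - 1*0) - 148 = 152*(6 + 0) - 148 = 152*6 - 148 = 912 - 148 = 764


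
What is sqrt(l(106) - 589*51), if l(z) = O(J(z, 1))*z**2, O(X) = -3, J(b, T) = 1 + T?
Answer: 9*I*sqrt(787) ≈ 252.48*I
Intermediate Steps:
l(z) = -3*z**2
sqrt(l(106) - 589*51) = sqrt(-3*106**2 - 589*51) = sqrt(-3*11236 - 30039) = sqrt(-33708 - 30039) = sqrt(-63747) = 9*I*sqrt(787)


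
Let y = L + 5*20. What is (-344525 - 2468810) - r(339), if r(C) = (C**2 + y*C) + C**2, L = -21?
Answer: -3069958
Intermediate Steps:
y = 79 (y = -21 + 5*20 = -21 + 100 = 79)
r(C) = 2*C**2 + 79*C (r(C) = (C**2 + 79*C) + C**2 = 2*C**2 + 79*C)
(-344525 - 2468810) - r(339) = (-344525 - 2468810) - 339*(79 + 2*339) = -2813335 - 339*(79 + 678) = -2813335 - 339*757 = -2813335 - 1*256623 = -2813335 - 256623 = -3069958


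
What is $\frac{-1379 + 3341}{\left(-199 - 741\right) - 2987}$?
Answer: $- \frac{654}{1309} \approx -0.49962$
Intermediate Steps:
$\frac{-1379 + 3341}{\left(-199 - 741\right) - 2987} = \frac{1962}{\left(-199 - 741\right) - 2987} = \frac{1962}{-940 - 2987} = \frac{1962}{-3927} = 1962 \left(- \frac{1}{3927}\right) = - \frac{654}{1309}$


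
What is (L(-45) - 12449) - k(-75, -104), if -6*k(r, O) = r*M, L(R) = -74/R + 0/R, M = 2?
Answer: -561256/45 ≈ -12472.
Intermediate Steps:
L(R) = -74/R (L(R) = -74/R + 0 = -74/R)
k(r, O) = -r/3 (k(r, O) = -r*2/6 = -r/3)
(L(-45) - 12449) - k(-75, -104) = (-74/(-45) - 12449) - (-1)*(-75)/3 = (-74*(-1/45) - 12449) - 1*25 = (74/45 - 12449) - 25 = -560131/45 - 25 = -561256/45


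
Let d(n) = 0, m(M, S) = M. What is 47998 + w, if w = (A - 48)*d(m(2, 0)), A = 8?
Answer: 47998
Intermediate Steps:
w = 0 (w = (8 - 48)*0 = -40*0 = 0)
47998 + w = 47998 + 0 = 47998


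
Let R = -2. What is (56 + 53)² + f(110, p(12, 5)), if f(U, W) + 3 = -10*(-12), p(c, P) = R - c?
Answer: 11998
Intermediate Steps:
p(c, P) = -2 - c
f(U, W) = 117 (f(U, W) = -3 - 10*(-12) = -3 + 120 = 117)
(56 + 53)² + f(110, p(12, 5)) = (56 + 53)² + 117 = 109² + 117 = 11881 + 117 = 11998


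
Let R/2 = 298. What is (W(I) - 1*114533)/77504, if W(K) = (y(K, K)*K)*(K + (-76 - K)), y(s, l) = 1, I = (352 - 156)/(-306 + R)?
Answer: -16614733/11238080 ≈ -1.4784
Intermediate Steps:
R = 596 (R = 2*298 = 596)
I = 98/145 (I = (352 - 156)/(-306 + 596) = 196/290 = 196*(1/290) = 98/145 ≈ 0.67586)
W(K) = -76*K (W(K) = (1*K)*(K + (-76 - K)) = K*(-76) = -76*K)
(W(I) - 1*114533)/77504 = (-76*98/145 - 1*114533)/77504 = (-7448/145 - 114533)*(1/77504) = -16614733/145*1/77504 = -16614733/11238080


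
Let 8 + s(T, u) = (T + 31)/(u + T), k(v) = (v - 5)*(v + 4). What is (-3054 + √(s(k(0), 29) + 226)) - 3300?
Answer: -6354 + √1973/3 ≈ -6339.2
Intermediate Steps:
k(v) = (-5 + v)*(4 + v)
s(T, u) = -8 + (31 + T)/(T + u) (s(T, u) = -8 + (T + 31)/(u + T) = -8 + (31 + T)/(T + u))
(-3054 + √(s(k(0), 29) + 226)) - 3300 = (-3054 + √((31 - 8*29 - 7*(-20 + 0² - 1*0))/((-20 + 0² - 1*0) + 29) + 226)) - 3300 = (-3054 + √((31 - 232 - 7*(-20 + 0 + 0))/((-20 + 0 + 0) + 29) + 226)) - 3300 = (-3054 + √((31 - 232 - 7*(-20))/(-20 + 29) + 226)) - 3300 = (-3054 + √((31 - 232 + 140)/9 + 226)) - 3300 = (-3054 + √((⅑)*(-61) + 226)) - 3300 = (-3054 + √(-61/9 + 226)) - 3300 = (-3054 + √(1973/9)) - 3300 = (-3054 + √1973/3) - 3300 = -6354 + √1973/3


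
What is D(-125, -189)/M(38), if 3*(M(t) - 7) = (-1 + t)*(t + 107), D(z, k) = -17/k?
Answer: 17/339318 ≈ 5.0100e-5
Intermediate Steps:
M(t) = 7 + (-1 + t)*(107 + t)/3 (M(t) = 7 + ((-1 + t)*(t + 107))/3 = 7 + ((-1 + t)*(107 + t))/3 = 7 + (-1 + t)*(107 + t)/3)
D(-125, -189)/M(38) = (-17/(-189))/(-86/3 + (1/3)*38**2 + (106/3)*38) = (-17*(-1/189))/(-86/3 + (1/3)*1444 + 4028/3) = 17/(189*(-86/3 + 1444/3 + 4028/3)) = 17/(189*(5386/3)) = (17/189)*(3/5386) = 17/339318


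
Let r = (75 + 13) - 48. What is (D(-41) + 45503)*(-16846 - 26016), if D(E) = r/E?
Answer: -79962618546/41 ≈ -1.9503e+9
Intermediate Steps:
r = 40 (r = 88 - 48 = 40)
D(E) = 40/E
(D(-41) + 45503)*(-16846 - 26016) = (40/(-41) + 45503)*(-16846 - 26016) = (40*(-1/41) + 45503)*(-42862) = (-40/41 + 45503)*(-42862) = (1865583/41)*(-42862) = -79962618546/41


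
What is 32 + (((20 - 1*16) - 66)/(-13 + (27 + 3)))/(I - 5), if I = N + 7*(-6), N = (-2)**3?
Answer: 29982/935 ≈ 32.066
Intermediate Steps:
N = -8
I = -50 (I = -8 + 7*(-6) = -8 - 42 = -50)
32 + (((20 - 1*16) - 66)/(-13 + (27 + 3)))/(I - 5) = 32 + (((20 - 1*16) - 66)/(-13 + (27 + 3)))/(-50 - 5) = 32 + (((20 - 16) - 66)/(-13 + 30))/(-55) = 32 - (4 - 66)/(55*17) = 32 - (-62)/(55*17) = 32 - 1/55*(-62/17) = 32 + 62/935 = 29982/935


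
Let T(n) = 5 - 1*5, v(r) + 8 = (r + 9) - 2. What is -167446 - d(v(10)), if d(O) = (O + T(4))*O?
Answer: -167527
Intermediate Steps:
v(r) = -1 + r (v(r) = -8 + ((r + 9) - 2) = -8 + ((9 + r) - 2) = -8 + (7 + r) = -1 + r)
T(n) = 0 (T(n) = 5 - 5 = 0)
d(O) = O² (d(O) = (O + 0)*O = O*O = O²)
-167446 - d(v(10)) = -167446 - (-1 + 10)² = -167446 - 1*9² = -167446 - 1*81 = -167446 - 81 = -167527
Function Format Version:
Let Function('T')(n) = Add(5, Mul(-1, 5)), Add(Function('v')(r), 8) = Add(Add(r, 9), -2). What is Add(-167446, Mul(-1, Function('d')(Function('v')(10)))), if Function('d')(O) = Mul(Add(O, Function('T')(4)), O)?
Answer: -167527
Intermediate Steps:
Function('v')(r) = Add(-1, r) (Function('v')(r) = Add(-8, Add(Add(r, 9), -2)) = Add(-8, Add(Add(9, r), -2)) = Add(-8, Add(7, r)) = Add(-1, r))
Function('T')(n) = 0 (Function('T')(n) = Add(5, -5) = 0)
Function('d')(O) = Pow(O, 2) (Function('d')(O) = Mul(Add(O, 0), O) = Mul(O, O) = Pow(O, 2))
Add(-167446, Mul(-1, Function('d')(Function('v')(10)))) = Add(-167446, Mul(-1, Pow(Add(-1, 10), 2))) = Add(-167446, Mul(-1, Pow(9, 2))) = Add(-167446, Mul(-1, 81)) = Add(-167446, -81) = -167527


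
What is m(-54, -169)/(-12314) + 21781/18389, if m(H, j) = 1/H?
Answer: 14483425025/12227875884 ≈ 1.1845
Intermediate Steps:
m(-54, -169)/(-12314) + 21781/18389 = 1/(-54*(-12314)) + 21781/18389 = -1/54*(-1/12314) + 21781*(1/18389) = 1/664956 + 21781/18389 = 14483425025/12227875884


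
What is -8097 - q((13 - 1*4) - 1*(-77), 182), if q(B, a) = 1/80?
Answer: -647761/80 ≈ -8097.0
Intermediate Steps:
q(B, a) = 1/80
-8097 - q((13 - 1*4) - 1*(-77), 182) = -8097 - 1*1/80 = -8097 - 1/80 = -647761/80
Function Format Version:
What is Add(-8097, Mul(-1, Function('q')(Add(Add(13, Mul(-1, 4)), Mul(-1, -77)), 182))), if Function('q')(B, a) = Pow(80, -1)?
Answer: Rational(-647761, 80) ≈ -8097.0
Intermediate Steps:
Function('q')(B, a) = Rational(1, 80)
Add(-8097, Mul(-1, Function('q')(Add(Add(13, Mul(-1, 4)), Mul(-1, -77)), 182))) = Add(-8097, Mul(-1, Rational(1, 80))) = Add(-8097, Rational(-1, 80)) = Rational(-647761, 80)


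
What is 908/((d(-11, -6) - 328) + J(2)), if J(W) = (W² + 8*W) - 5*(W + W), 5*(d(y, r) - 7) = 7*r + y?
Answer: -2270/829 ≈ -2.7382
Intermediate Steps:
d(y, r) = 7 + y/5 + 7*r/5 (d(y, r) = 7 + (7*r + y)/5 = 7 + (y + 7*r)/5 = 7 + (y/5 + 7*r/5) = 7 + y/5 + 7*r/5)
J(W) = W² - 2*W (J(W) = (W² + 8*W) - 10*W = W² - 2*W)
908/((d(-11, -6) - 328) + J(2)) = 908/(((7 + (⅕)*(-11) + (7/5)*(-6)) - 328) + 2*(-2 + 2)) = 908/(((7 - 11/5 - 42/5) - 328) + 2*0) = 908/((-18/5 - 328) + 0) = 908/(-1658/5 + 0) = 908/(-1658/5) = 908*(-5/1658) = -2270/829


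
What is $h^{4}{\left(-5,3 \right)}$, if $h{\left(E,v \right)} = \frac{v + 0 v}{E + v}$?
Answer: $\frac{81}{16} \approx 5.0625$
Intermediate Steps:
$h{\left(E,v \right)} = \frac{v}{E + v}$ ($h{\left(E,v \right)} = \frac{v + 0}{E + v} = \frac{v}{E + v}$)
$h^{4}{\left(-5,3 \right)} = \left(\frac{3}{-5 + 3}\right)^{4} = \left(\frac{3}{-2}\right)^{4} = \left(3 \left(- \frac{1}{2}\right)\right)^{4} = \left(- \frac{3}{2}\right)^{4} = \frac{81}{16}$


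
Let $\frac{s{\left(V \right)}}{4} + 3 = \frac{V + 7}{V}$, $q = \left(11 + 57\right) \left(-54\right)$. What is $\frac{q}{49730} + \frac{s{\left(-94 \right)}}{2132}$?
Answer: $- \frac{7448919}{95829710} \approx -0.077731$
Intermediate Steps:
$q = -3672$ ($q = 68 \left(-54\right) = -3672$)
$s{\left(V \right)} = -12 + \frac{4 \left(7 + V\right)}{V}$ ($s{\left(V \right)} = -12 + 4 \frac{V + 7}{V} = -12 + 4 \frac{7 + V}{V} = -12 + \frac{4 \left(7 + V\right)}{V}$)
$\frac{q}{49730} + \frac{s{\left(-94 \right)}}{2132} = - \frac{3672}{49730} + \frac{-8 + \frac{28}{-94}}{2132} = \left(-3672\right) \frac{1}{49730} + \left(-8 + 28 \left(- \frac{1}{94}\right)\right) \frac{1}{2132} = - \frac{1836}{24865} + \left(-8 - \frac{14}{47}\right) \frac{1}{2132} = - \frac{1836}{24865} - \frac{15}{3854} = - \frac{7448919}{95829710}$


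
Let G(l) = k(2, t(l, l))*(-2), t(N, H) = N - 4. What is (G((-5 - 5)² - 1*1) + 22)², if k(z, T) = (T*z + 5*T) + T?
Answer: 2244004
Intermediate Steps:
t(N, H) = -4 + N
k(z, T) = 6*T + T*z (k(z, T) = (5*T + T*z) + T = 6*T + T*z)
G(l) = 64 - 16*l (G(l) = ((-4 + l)*(6 + 2))*(-2) = ((-4 + l)*8)*(-2) = (-32 + 8*l)*(-2) = 64 - 16*l)
(G((-5 - 5)² - 1*1) + 22)² = ((64 - 16*((-5 - 5)² - 1*1)) + 22)² = ((64 - 16*((-10)² - 1)) + 22)² = ((64 - 16*(100 - 1)) + 22)² = ((64 - 16*99) + 22)² = ((64 - 1584) + 22)² = (-1520 + 22)² = (-1498)² = 2244004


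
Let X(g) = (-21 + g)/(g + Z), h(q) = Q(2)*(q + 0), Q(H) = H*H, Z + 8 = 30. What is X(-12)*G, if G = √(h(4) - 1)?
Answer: -33*√15/10 ≈ -12.781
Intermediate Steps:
Z = 22 (Z = -8 + 30 = 22)
Q(H) = H²
h(q) = 4*q (h(q) = 2²*(q + 0) = 4*q)
G = √15 (G = √(4*4 - 1) = √(16 - 1) = √15 ≈ 3.8730)
X(g) = (-21 + g)/(22 + g) (X(g) = (-21 + g)/(g + 22) = (-21 + g)/(22 + g))
X(-12)*G = ((-21 - 12)/(22 - 12))*√15 = (-33/10)*√15 = ((⅒)*(-33))*√15 = -33*√15/10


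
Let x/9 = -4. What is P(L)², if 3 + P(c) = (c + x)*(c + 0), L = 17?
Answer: 106276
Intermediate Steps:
x = -36 (x = 9*(-4) = -36)
P(c) = -3 + c*(-36 + c) (P(c) = -3 + (c - 36)*(c + 0) = -3 + (-36 + c)*c = -3 + c*(-36 + c))
P(L)² = (-3 + 17² - 36*17)² = (-3 + 289 - 612)² = (-326)² = 106276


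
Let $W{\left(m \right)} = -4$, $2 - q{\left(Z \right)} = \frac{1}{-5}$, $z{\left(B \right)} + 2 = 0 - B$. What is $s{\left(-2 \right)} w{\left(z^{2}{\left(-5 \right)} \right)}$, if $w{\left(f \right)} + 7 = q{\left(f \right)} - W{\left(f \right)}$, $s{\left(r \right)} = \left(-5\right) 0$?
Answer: $0$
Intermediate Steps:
$z{\left(B \right)} = -2 - B$ ($z{\left(B \right)} = -2 + \left(0 - B\right) = -2 - B$)
$q{\left(Z \right)} = \frac{11}{5}$ ($q{\left(Z \right)} = 2 - \frac{1}{-5} = 2 - - \frac{1}{5} = 2 + \frac{1}{5} = \frac{11}{5}$)
$s{\left(r \right)} = 0$
$w{\left(f \right)} = - \frac{4}{5}$ ($w{\left(f \right)} = -7 + \left(\frac{11}{5} - -4\right) = -7 + \left(\frac{11}{5} + 4\right) = -7 + \frac{31}{5} = - \frac{4}{5}$)
$s{\left(-2 \right)} w{\left(z^{2}{\left(-5 \right)} \right)} = 0 \left(- \frac{4}{5}\right) = 0$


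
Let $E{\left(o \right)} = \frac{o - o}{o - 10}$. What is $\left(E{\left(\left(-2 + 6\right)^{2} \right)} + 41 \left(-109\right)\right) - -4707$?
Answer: $238$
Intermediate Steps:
$E{\left(o \right)} = 0$ ($E{\left(o \right)} = \frac{0}{-10 + o} = 0$)
$\left(E{\left(\left(-2 + 6\right)^{2} \right)} + 41 \left(-109\right)\right) - -4707 = \left(0 + 41 \left(-109\right)\right) - -4707 = \left(0 - 4469\right) + 4707 = -4469 + 4707 = 238$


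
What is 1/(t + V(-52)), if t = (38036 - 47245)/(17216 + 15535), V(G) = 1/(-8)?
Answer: -262008/106423 ≈ -2.4619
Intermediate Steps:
V(G) = -1/8
t = -9209/32751 ≈ -0.28118
1/(t + V(-52)) = 1/(-9209/32751 - 1/8) = 1/(-106423/262008) = -262008/106423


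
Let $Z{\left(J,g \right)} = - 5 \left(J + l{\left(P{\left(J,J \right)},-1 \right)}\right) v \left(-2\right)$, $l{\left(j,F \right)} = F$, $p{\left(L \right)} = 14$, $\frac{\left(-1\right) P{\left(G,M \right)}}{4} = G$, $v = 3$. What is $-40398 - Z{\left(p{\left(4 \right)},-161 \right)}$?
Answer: $-40788$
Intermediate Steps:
$P{\left(G,M \right)} = - 4 G$
$Z{\left(J,g \right)} = -30 + 30 J$ ($Z{\left(J,g \right)} = - 5 \left(J - 1\right) 3 \left(-2\right) = - 5 \left(-1 + J\right) 3 \left(-2\right) = \left(5 - 5 J\right) 3 \left(-2\right) = \left(15 - 15 J\right) \left(-2\right) = -30 + 30 J$)
$-40398 - Z{\left(p{\left(4 \right)},-161 \right)} = -40398 - \left(-30 + 30 \cdot 14\right) = -40398 - \left(-30 + 420\right) = -40398 - 390 = -40788$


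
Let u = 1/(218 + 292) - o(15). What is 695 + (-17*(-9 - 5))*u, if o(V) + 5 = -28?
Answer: 128242/15 ≈ 8549.5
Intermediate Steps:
o(V) = -33 (o(V) = -5 - 28 = -33)
u = 16831/510 (u = 1/(218 + 292) - 1*(-33) = 1/510 + 33 = 16831/510 ≈ 33.002)
695 + (-17*(-9 - 5))*u = 695 - 17*(-9 - 5)*(16831/510) = 695 - 17*(-14)*(16831/510) = 695 + 238*(16831/510) = 695 + 117817/15 = 128242/15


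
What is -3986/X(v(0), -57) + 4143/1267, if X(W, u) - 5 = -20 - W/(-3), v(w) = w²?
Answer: 5112407/19005 ≈ 269.00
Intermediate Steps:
X(W, u) = -15 + W/3 (X(W, u) = 5 + (-20 - W/(-3)) = 5 + (-20 - W*(-1)/3) = 5 + (-20 - (-1)*W/3) = 5 + (-20 + W/3) = -15 + W/3)
-3986/X(v(0), -57) + 4143/1267 = -3986/(-15 + (⅓)*0²) + 4143/1267 = -3986/(-15 + (⅓)*0) + 4143*(1/1267) = -3986/(-15 + 0) + 4143/1267 = -3986/(-15) + 4143/1267 = -3986*(-1/15) + 4143/1267 = 3986/15 + 4143/1267 = 5112407/19005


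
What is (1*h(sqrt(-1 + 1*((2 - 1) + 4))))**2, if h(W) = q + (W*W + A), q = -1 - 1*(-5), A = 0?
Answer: 64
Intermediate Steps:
q = 4 (q = -1 + 5 = 4)
h(W) = 4 + W**2 (h(W) = 4 + (W*W + 0) = 4 + (W**2 + 0) = 4 + W**2)
(1*h(sqrt(-1 + 1*((2 - 1) + 4))))**2 = (1*(4 + (sqrt(-1 + 1*((2 - 1) + 4)))**2))**2 = (1*(4 + (sqrt(-1 + 1*(1 + 4)))**2))**2 = (1*(4 + (sqrt(-1 + 1*5))**2))**2 = (1*(4 + (sqrt(-1 + 5))**2))**2 = (1*(4 + (sqrt(4))**2))**2 = (1*(4 + 2**2))**2 = (1*(4 + 4))**2 = (1*8)**2 = 8**2 = 64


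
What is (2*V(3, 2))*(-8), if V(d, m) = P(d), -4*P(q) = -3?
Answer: -12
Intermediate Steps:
P(q) = ¾ (P(q) = -¼*(-3) = ¾)
V(d, m) = ¾
(2*V(3, 2))*(-8) = (2*(¾))*(-8) = (3/2)*(-8) = -12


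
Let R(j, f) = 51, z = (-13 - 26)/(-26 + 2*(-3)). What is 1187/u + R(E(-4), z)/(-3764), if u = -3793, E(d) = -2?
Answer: -4661311/14276852 ≈ -0.32649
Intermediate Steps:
z = 39/32 (z = -39/(-26 - 6) = -39/(-32) = -39*(-1/32) = 39/32 ≈ 1.2188)
1187/u + R(E(-4), z)/(-3764) = 1187/(-3793) + 51/(-3764) = 1187*(-1/3793) + 51*(-1/3764) = -1187/3793 - 51/3764 = -4661311/14276852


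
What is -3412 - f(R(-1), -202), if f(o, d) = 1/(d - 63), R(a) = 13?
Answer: -904179/265 ≈ -3412.0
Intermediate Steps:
f(o, d) = 1/(-63 + d)
-3412 - f(R(-1), -202) = -3412 - 1/(-63 - 202) = -3412 - 1/(-265) = -3412 - 1*(-1/265) = -3412 + 1/265 = -904179/265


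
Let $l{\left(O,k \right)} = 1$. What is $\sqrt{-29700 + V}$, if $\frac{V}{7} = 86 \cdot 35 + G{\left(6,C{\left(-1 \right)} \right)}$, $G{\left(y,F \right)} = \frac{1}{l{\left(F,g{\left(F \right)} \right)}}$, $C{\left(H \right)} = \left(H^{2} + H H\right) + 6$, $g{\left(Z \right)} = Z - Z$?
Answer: $i \sqrt{8623} \approx 92.86 i$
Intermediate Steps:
$g{\left(Z \right)} = 0$
$C{\left(H \right)} = 6 + 2 H^{2}$ ($C{\left(H \right)} = \left(H^{2} + H^{2}\right) + 6 = 2 H^{2} + 6 = 6 + 2 H^{2}$)
$G{\left(y,F \right)} = 1$ ($G{\left(y,F \right)} = 1^{-1} = 1$)
$V = 21077$ ($V = 7 \left(86 \cdot 35 + 1\right) = 7 \left(3010 + 1\right) = 7 \cdot 3011 = 21077$)
$\sqrt{-29700 + V} = \sqrt{-29700 + 21077} = \sqrt{-8623} = i \sqrt{8623}$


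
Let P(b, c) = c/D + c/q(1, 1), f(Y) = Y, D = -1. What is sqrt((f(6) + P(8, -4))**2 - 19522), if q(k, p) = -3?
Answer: I*sqrt(174542)/3 ≈ 139.26*I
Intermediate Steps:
P(b, c) = -4*c/3 (P(b, c) = c/(-1) + c/(-3) = c*(-1) + c*(-1/3) = -c - c/3 = -4*c/3)
sqrt((f(6) + P(8, -4))**2 - 19522) = sqrt((6 - 4/3*(-4))**2 - 19522) = sqrt((6 + 16/3)**2 - 19522) = sqrt((34/3)**2 - 19522) = sqrt(1156/9 - 19522) = sqrt(-174542/9) = I*sqrt(174542)/3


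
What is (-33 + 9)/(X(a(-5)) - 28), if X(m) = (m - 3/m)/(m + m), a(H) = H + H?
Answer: 4800/5503 ≈ 0.87225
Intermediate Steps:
a(H) = 2*H
X(m) = (m - 3/m)/(2*m) (X(m) = (m - 3/m)/((2*m)) = (m - 3/m)*(1/(2*m)) = (m - 3/m)/(2*m))
(-33 + 9)/(X(a(-5)) - 28) = (-33 + 9)/((-3 + (2*(-5))²)/(2*(2*(-5))²) - 28) = -24/((½)*(-3 + (-10)²)/(-10)² - 28) = -24/((½)*(1/100)*(-3 + 100) - 28) = -24/((½)*(1/100)*97 - 28) = -24/(97/200 - 28) = -24/(-5503/200) = -24*(-200/5503) = 4800/5503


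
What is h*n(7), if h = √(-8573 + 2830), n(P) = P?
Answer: 7*I*√5743 ≈ 530.48*I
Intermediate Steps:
h = I*√5743 (h = √(-5743) = I*√5743 ≈ 75.783*I)
h*n(7) = (I*√5743)*7 = 7*I*√5743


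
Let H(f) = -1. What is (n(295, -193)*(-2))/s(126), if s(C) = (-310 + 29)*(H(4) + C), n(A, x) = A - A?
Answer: 0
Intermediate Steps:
n(A, x) = 0
s(C) = 281 - 281*C (s(C) = (-310 + 29)*(-1 + C) = -281*(-1 + C) = 281 - 281*C)
(n(295, -193)*(-2))/s(126) = (0*(-2))/(281 - 281*126) = 0/(281 - 35406) = 0/(-35125) = 0*(-1/35125) = 0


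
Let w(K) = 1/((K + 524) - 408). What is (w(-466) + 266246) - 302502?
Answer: -12689601/350 ≈ -36256.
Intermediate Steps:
w(K) = 1/(116 + K) (w(K) = 1/((524 + K) - 408) = 1/(116 + K))
(w(-466) + 266246) - 302502 = (1/(116 - 466) + 266246) - 302502 = (1/(-350) + 266246) - 302502 = (-1/350 + 266246) - 302502 = 93186099/350 - 302502 = -12689601/350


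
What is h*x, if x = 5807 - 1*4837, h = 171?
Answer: 165870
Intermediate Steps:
x = 970 (x = 5807 - 4837 = 970)
h*x = 171*970 = 165870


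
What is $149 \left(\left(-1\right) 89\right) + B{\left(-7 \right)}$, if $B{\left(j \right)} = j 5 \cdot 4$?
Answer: $-13401$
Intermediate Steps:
$B{\left(j \right)} = 20 j$ ($B{\left(j \right)} = 5 j 4 = 20 j$)
$149 \left(\left(-1\right) 89\right) + B{\left(-7 \right)} = 149 \left(\left(-1\right) 89\right) + 20 \left(-7\right) = 149 \left(-89\right) - 140 = -13261 - 140 = -13401$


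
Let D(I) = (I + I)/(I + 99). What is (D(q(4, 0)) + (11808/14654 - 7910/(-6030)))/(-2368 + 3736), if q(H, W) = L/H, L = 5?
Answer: 3795845179/2423672714808 ≈ 0.0015662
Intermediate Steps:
q(H, W) = 5/H
D(I) = 2*I/(99 + I) (D(I) = (2*I)/(99 + I) = 2*I/(99 + I))
(D(q(4, 0)) + (11808/14654 - 7910/(-6030)))/(-2368 + 3736) = (2*(5/4)/(99 + 5/4) + (11808/14654 - 7910/(-6030)))/(-2368 + 3736) = (2*(5*(¼))/(99 + 5*(¼)) + (11808*(1/14654) - 7910*(-1/6030)))/1368 = (2*(5/4)/(99 + 5/4) + (5904/7327 + 791/603))*(1/1368) = (2*(5/4)/(401/4) + 9355769/4418181)*(1/1368) = (2*(5/4)*(4/401) + 9355769/4418181)*(1/1368) = (10/401 + 9355769/4418181)*(1/1368) = (3795845179/1771690581)*(1/1368) = 3795845179/2423672714808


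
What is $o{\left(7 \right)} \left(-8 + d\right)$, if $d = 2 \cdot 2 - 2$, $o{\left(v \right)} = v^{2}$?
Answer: $-294$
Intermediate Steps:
$d = 2$ ($d = 4 - 2 = 2$)
$o{\left(7 \right)} \left(-8 + d\right) = 7^{2} \left(-8 + 2\right) = 49 \left(-6\right) = -294$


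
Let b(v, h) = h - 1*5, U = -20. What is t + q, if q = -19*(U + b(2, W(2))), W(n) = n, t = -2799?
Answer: -2362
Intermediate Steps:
b(v, h) = -5 + h (b(v, h) = h - 5 = -5 + h)
q = 437 (q = -19*(-20 + (-5 + 2)) = -19*(-20 - 3) = -19*(-23) = 437)
t + q = -2799 + 437 = -2362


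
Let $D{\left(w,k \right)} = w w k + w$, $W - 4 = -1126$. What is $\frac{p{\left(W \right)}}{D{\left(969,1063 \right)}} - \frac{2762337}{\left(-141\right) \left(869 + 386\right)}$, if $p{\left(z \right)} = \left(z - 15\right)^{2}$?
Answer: $\frac{306373659260771}{19624634153440} \approx 15.612$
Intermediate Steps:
$W = -1122$ ($W = 4 - 1126 = -1122$)
$D{\left(w,k \right)} = w + k w^{2}$ ($D{\left(w,k \right)} = w^{2} k + w = k w^{2} + w = w + k w^{2}$)
$p{\left(z \right)} = \left(-15 + z\right)^{2}$ ($p{\left(z \right)} = \left(z - 15\right)^{2} = \left(-15 + z\right)^{2}$)
$\frac{p{\left(W \right)}}{D{\left(969,1063 \right)}} - \frac{2762337}{\left(-141\right) \left(869 + 386\right)} = \frac{\left(-15 - 1122\right)^{2}}{969 \left(1 + 1063 \cdot 969\right)} - \frac{2762337}{\left(-141\right) \left(869 + 386\right)} = \frac{\left(-1137\right)^{2}}{969 \left(1 + 1030047\right)} - \frac{2762337}{\left(-141\right) 1255} = \frac{1292769}{969 \cdot 1030048} - \frac{2762337}{-176955} = \frac{1292769}{998116512} - - \frac{920779}{58985} = 1292769 \cdot \frac{1}{998116512} + \frac{920779}{58985} = \frac{430923}{332705504} + \frac{920779}{58985} = \frac{306373659260771}{19624634153440}$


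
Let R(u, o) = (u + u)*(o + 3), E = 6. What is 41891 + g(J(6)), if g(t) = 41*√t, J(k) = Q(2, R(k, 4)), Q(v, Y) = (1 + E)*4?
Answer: 41891 + 82*√7 ≈ 42108.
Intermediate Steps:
R(u, o) = 2*u*(3 + o) (R(u, o) = (2*u)*(3 + o) = 2*u*(3 + o))
Q(v, Y) = 28 (Q(v, Y) = (1 + 6)*4 = 7*4 = 28)
J(k) = 28
41891 + g(J(6)) = 41891 + 41*√28 = 41891 + 41*(2*√7) = 41891 + 82*√7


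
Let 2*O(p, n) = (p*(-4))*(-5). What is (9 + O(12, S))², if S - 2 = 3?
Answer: 16641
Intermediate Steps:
S = 5 (S = 2 + 3 = 5)
O(p, n) = 10*p (O(p, n) = ((p*(-4))*(-5))/2 = (-4*p*(-5))/2 = (20*p)/2 = 10*p)
(9 + O(12, S))² = (9 + 10*12)² = (9 + 120)² = 129² = 16641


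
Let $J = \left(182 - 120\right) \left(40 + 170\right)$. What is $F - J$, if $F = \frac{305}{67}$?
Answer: $- \frac{872035}{67} \approx -13015.0$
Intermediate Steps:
$F = \frac{305}{67}$ ($F = 305 \cdot \frac{1}{67} = \frac{305}{67} \approx 4.5522$)
$J = 13020$ ($J = 62 \cdot 210 = 13020$)
$F - J = \frac{305}{67} - 13020 = - \frac{872035}{67}$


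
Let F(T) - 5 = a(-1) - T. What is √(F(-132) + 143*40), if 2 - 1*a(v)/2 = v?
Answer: √5863 ≈ 76.570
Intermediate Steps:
a(v) = 4 - 2*v
F(T) = 11 - T (F(T) = 5 + ((4 - 2*(-1)) - T) = 5 + ((4 + 2) - T) = 5 + (6 - T) = 11 - T)
√(F(-132) + 143*40) = √((11 - 1*(-132)) + 143*40) = √((11 + 132) + 5720) = √(143 + 5720) = √5863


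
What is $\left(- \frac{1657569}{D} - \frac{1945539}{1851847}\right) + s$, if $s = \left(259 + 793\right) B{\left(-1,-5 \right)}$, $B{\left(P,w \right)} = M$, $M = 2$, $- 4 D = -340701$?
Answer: $\frac{438175820888359}{210308708249} \approx 2083.5$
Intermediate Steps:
$D = \frac{340701}{4}$ ($D = \left(- \frac{1}{4}\right) \left(-340701\right) = \frac{340701}{4} \approx 85175.0$)
$B{\left(P,w \right)} = 2$
$s = 2104$ ($s = \left(259 + 793\right) 2 = 1052 \cdot 2 = 2104$)
$\left(- \frac{1657569}{D} - \frac{1945539}{1851847}\right) + s = \left(- \frac{1657569}{\frac{340701}{4}} - \frac{1945539}{1851847}\right) + 2104 = \left(\left(-1657569\right) \frac{4}{340701} - \frac{1945539}{1851847}\right) + 2104 = \left(- \frac{2210092}{113567} - \frac{1945539}{1851847}\right) + 2104 = - \frac{4313701267537}{210308708249} + 2104 = \frac{438175820888359}{210308708249}$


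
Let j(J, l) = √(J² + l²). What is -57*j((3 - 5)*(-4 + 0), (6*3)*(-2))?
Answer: -228*√85 ≈ -2102.1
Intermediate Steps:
-57*j((3 - 5)*(-4 + 0), (6*3)*(-2)) = -57*√(((3 - 5)*(-4 + 0))² + ((6*3)*(-2))²) = -57*√((-2*(-4))² + (18*(-2))²) = -57*√(8² + (-36)²) = -57*√(64 + 1296) = -228*√85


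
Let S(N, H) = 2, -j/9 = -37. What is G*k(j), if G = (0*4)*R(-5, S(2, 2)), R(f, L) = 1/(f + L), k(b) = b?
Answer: 0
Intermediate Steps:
j = 333 (j = -9*(-37) = 333)
R(f, L) = 1/(L + f)
G = 0 (G = (0*4)/(2 - 5) = 0/(-3) = 0*(-1/3) = 0)
G*k(j) = 0*333 = 0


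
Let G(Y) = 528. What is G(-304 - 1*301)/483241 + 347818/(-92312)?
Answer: -7637780791/2027679236 ≈ -3.7668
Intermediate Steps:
G(-304 - 1*301)/483241 + 347818/(-92312) = 528/483241 + 347818/(-92312) = 528*(1/483241) + 347818*(-1/92312) = 48/43931 - 173909/46156 = -7637780791/2027679236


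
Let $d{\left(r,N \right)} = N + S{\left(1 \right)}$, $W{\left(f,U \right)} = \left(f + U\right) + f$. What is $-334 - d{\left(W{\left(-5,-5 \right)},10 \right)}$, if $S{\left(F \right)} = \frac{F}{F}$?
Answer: $-345$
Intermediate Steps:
$S{\left(F \right)} = 1$
$W{\left(f,U \right)} = U + 2 f$ ($W{\left(f,U \right)} = \left(U + f\right) + f = U + 2 f$)
$d{\left(r,N \right)} = 1 + N$ ($d{\left(r,N \right)} = N + 1 = 1 + N$)
$-334 - d{\left(W{\left(-5,-5 \right)},10 \right)} = -334 - \left(1 + 10\right) = -334 - 11 = -345$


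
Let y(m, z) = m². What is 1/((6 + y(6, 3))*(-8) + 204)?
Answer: -1/132 ≈ -0.0075758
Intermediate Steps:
1/((6 + y(6, 3))*(-8) + 204) = 1/((6 + 6²)*(-8) + 204) = 1/((6 + 36)*(-8) + 204) = 1/(42*(-8) + 204) = 1/(-336 + 204) = 1/(-132) = -1/132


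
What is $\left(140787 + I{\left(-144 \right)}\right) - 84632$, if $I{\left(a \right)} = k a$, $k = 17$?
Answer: $53707$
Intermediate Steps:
$I{\left(a \right)} = 17 a$
$\left(140787 + I{\left(-144 \right)}\right) - 84632 = \left(140787 + 17 \left(-144\right)\right) - 84632 = \left(140787 - 2448\right) - 84632 = 138339 - 84632 = 53707$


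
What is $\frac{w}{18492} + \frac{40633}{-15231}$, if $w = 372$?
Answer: $- \frac{62143292}{23470971} \approx -2.6477$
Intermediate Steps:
$\frac{w}{18492} + \frac{40633}{-15231} = \frac{372}{18492} + \frac{40633}{-15231} = 372 \cdot \frac{1}{18492} + 40633 \left(- \frac{1}{15231}\right) = \frac{31}{1541} - \frac{40633}{15231} = - \frac{62143292}{23470971}$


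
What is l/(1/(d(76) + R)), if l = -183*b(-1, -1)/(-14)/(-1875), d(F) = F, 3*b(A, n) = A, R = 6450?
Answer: 199043/13125 ≈ 15.165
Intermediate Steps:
b(A, n) = A/3
l = 61/26250 (l = -183*(⅓)*(-1)/(-14)/(-1875) = -(-61)*(-1)/14*(-1/1875) = -183*1/42*(-1/1875) = -61/14*(-1/1875) = 61/26250 ≈ 0.0023238)
l/(1/(d(76) + R)) = 61/(26250*(1/(76 + 6450))) = 61/(26250*(1/6526)) = (61/26250)*6526 = 199043/13125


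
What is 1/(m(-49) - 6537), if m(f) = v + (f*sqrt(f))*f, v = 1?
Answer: -6536/325194545 - 16807*I/325194545 ≈ -2.0099e-5 - 5.1683e-5*I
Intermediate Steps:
m(f) = 1 + f**(5/2) (m(f) = 1 + (f*sqrt(f))*f = 1 + f**(3/2)*f = 1 + f**(5/2))
1/(m(-49) - 6537) = 1/((1 + (-49)**(5/2)) - 6537) = 1/((1 + 16807*I) - 6537) = 1/(-6536 + 16807*I) = (-6536 - 16807*I)/325194545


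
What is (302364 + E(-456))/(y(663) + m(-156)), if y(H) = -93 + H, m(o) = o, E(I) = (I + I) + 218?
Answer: 150835/207 ≈ 728.67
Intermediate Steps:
E(I) = 218 + 2*I (E(I) = 2*I + 218 = 218 + 2*I)
(302364 + E(-456))/(y(663) + m(-156)) = (302364 + (218 + 2*(-456)))/((-93 + 663) - 156) = (302364 + (218 - 912))/(570 - 156) = (302364 - 694)/414 = 301670*(1/414) = 150835/207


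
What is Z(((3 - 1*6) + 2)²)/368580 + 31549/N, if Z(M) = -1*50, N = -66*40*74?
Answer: -193968307/1200096480 ≈ -0.16163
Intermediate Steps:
N = -195360 (N = -2640*74 = -195360)
Z(M) = -50
Z(((3 - 1*6) + 2)²)/368580 + 31549/N = -50/368580 + 31549/(-195360) = -50*1/368580 + 31549*(-1/195360) = -5/36858 - 31549/195360 = -193968307/1200096480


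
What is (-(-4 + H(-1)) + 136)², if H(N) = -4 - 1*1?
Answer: 21025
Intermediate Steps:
H(N) = -5 (H(N) = -4 - 1 = -5)
(-(-4 + H(-1)) + 136)² = (-(-4 - 5) + 136)² = (-1*(-9) + 136)² = (9 + 136)² = 145² = 21025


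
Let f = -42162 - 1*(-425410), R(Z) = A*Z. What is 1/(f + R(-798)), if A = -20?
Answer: 1/399208 ≈ 2.5050e-6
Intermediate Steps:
R(Z) = -20*Z
f = 383248 (f = -42162 + 425410 = 383248)
1/(f + R(-798)) = 1/(383248 - 20*(-798)) = 1/(383248 + 15960) = 1/399208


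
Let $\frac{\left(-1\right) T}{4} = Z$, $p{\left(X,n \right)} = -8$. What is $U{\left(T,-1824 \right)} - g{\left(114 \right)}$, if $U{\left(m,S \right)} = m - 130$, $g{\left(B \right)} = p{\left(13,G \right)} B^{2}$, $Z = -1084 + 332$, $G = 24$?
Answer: $106846$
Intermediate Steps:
$Z = -752$
$T = 3008$ ($T = \left(-4\right) \left(-752\right) = 3008$)
$g{\left(B \right)} = - 8 B^{2}$
$U{\left(m,S \right)} = -130 + m$
$U{\left(T,-1824 \right)} - g{\left(114 \right)} = \left(-130 + 3008\right) - - 8 \cdot 114^{2} = 2878 - \left(-8\right) 12996 = 2878 - -103968 = 2878 + 103968 = 106846$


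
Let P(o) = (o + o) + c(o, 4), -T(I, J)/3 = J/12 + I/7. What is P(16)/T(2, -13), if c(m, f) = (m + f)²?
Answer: 12096/67 ≈ 180.54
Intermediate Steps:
T(I, J) = -3*I/7 - J/4 (T(I, J) = -3*(J/12 + I/7) = -3*(I/7 + J/12) = -3*I/7 - J/4)
c(m, f) = (f + m)²
P(o) = (4 + o)² + 2*o (P(o) = (o + o) + (4 + o)² = 2*o + (4 + o)² = (4 + o)² + 2*o)
P(16)/T(2, -13) = ((4 + 16)² + 2*16)/(-3/7*2 - ¼*(-13)) = (20² + 32)/(-6/7 + 13/4) = (400 + 32)/(67/28) = 432*(28/67) = 12096/67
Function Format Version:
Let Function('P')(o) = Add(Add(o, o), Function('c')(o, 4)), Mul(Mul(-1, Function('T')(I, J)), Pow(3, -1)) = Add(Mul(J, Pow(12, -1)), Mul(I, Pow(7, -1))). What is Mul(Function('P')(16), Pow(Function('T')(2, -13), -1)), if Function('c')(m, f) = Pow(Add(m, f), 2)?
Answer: Rational(12096, 67) ≈ 180.54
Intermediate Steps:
Function('T')(I, J) = Add(Mul(Rational(-3, 7), I), Mul(Rational(-1, 4), J)) (Function('T')(I, J) = Mul(-3, Add(Mul(J, Pow(12, -1)), Mul(I, Pow(7, -1)))) = Mul(-3, Add(Mul(J, Rational(1, 12)), Mul(I, Rational(1, 7)))) = Mul(-3, Add(Mul(Rational(1, 12), J), Mul(Rational(1, 7), I))) = Mul(-3, Add(Mul(Rational(1, 7), I), Mul(Rational(1, 12), J))) = Add(Mul(Rational(-3, 7), I), Mul(Rational(-1, 4), J)))
Function('c')(m, f) = Pow(Add(f, m), 2)
Function('P')(o) = Add(Pow(Add(4, o), 2), Mul(2, o)) (Function('P')(o) = Add(Add(o, o), Pow(Add(4, o), 2)) = Add(Mul(2, o), Pow(Add(4, o), 2)) = Add(Pow(Add(4, o), 2), Mul(2, o)))
Mul(Function('P')(16), Pow(Function('T')(2, -13), -1)) = Mul(Add(Pow(Add(4, 16), 2), Mul(2, 16)), Pow(Add(Mul(Rational(-3, 7), 2), Mul(Rational(-1, 4), -13)), -1)) = Mul(Add(Pow(20, 2), 32), Pow(Add(Rational(-6, 7), Rational(13, 4)), -1)) = Mul(Add(400, 32), Pow(Rational(67, 28), -1)) = Mul(432, Rational(28, 67)) = Rational(12096, 67)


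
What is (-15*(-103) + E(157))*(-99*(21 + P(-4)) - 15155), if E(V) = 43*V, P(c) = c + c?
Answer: -136402832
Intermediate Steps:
P(c) = 2*c
(-15*(-103) + E(157))*(-99*(21 + P(-4)) - 15155) = (-15*(-103) + 43*157)*(-99*(21 + 2*(-4)) - 15155) = (1545 + 6751)*(-99*(21 - 8) - 15155) = 8296*(-99*13 - 15155) = 8296*(-1287 - 15155) = 8296*(-16442) = -136402832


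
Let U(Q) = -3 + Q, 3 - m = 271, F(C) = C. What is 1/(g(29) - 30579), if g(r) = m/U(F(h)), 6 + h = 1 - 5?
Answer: -13/397259 ≈ -3.2724e-5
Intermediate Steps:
h = -10 (h = -6 + (1 - 5) = -6 - 4 = -10)
m = -268 (m = 3 - 1*271 = 3 - 271 = -268)
g(r) = 268/13 (g(r) = -268/(-3 - 10) = -268/(-13) = -268*(-1/13) = 268/13)
1/(g(29) - 30579) = 1/(268/13 - 30579) = 1/(-397259/13) = -13/397259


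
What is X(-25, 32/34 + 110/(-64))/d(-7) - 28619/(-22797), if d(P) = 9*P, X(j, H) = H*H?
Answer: 3460736443/2777951232 ≈ 1.2458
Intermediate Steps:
X(j, H) = H²
X(-25, 32/34 + 110/(-64))/d(-7) - 28619/(-22797) = (32/34 + 110/(-64))²/((9*(-7))) - 28619/(-22797) = (32*(1/34) + 110*(-1/64))²/(-63) - 28619*(-1/22797) = (16/17 - 55/32)²*(-1/63) + 28619/22797 = (-423/544)²*(-1/63) + 28619/22797 = (178929/295936)*(-1/63) + 28619/22797 = -19881/2071552 + 28619/22797 = 3460736443/2777951232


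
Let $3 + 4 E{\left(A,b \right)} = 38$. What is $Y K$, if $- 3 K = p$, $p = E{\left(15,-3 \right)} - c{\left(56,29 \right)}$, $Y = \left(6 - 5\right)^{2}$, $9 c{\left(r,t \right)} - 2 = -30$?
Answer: $- \frac{427}{108} \approx -3.9537$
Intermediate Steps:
$c{\left(r,t \right)} = - \frac{28}{9}$ ($c{\left(r,t \right)} = \frac{2}{9} + \frac{1}{9} \left(-30\right) = \frac{2}{9} - \frac{10}{3} = - \frac{28}{9}$)
$E{\left(A,b \right)} = \frac{35}{4}$ ($E{\left(A,b \right)} = - \frac{3}{4} + \frac{1}{4} \cdot 38 = - \frac{3}{4} + \frac{19}{2} = \frac{35}{4}$)
$Y = 1$ ($Y = 1^{2} = 1$)
$p = \frac{427}{36}$ ($p = \frac{35}{4} - - \frac{28}{9} = \frac{35}{4} + \frac{28}{9} = \frac{427}{36} \approx 11.861$)
$K = - \frac{427}{108}$ ($K = \left(- \frac{1}{3}\right) \frac{427}{36} = - \frac{427}{108} \approx -3.9537$)
$Y K = 1 \left(- \frac{427}{108}\right) = - \frac{427}{108}$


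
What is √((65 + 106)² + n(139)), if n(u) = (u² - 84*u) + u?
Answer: 5*√1481 ≈ 192.42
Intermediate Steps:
n(u) = u² - 83*u
√((65 + 106)² + n(139)) = √((65 + 106)² + 139*(-83 + 139)) = √(171² + 139*56) = √(29241 + 7784) = √37025 = 5*√1481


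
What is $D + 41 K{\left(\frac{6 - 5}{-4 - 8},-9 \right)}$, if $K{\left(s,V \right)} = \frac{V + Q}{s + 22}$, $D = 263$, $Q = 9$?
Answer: $263$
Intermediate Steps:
$K{\left(s,V \right)} = \frac{9 + V}{22 + s}$ ($K{\left(s,V \right)} = \frac{V + 9}{s + 22} = \frac{9 + V}{22 + s}$)
$D + 41 K{\left(\frac{6 - 5}{-4 - 8},-9 \right)} = 263 + 41 \frac{9 - 9}{22 + \frac{6 - 5}{-4 - 8}} = 263 + 41 \frac{1}{22 + 1 \frac{1}{-12}} \cdot 0 = 263 + 41 \frac{1}{22 + 1 \left(- \frac{1}{12}\right)} 0 = 263 + 41 \frac{1}{22 - \frac{1}{12}} \cdot 0 = 263 + 41 \frac{1}{\frac{263}{12}} \cdot 0 = 263 + 41 \cdot \frac{12}{263} \cdot 0 = 263 + 41 \cdot 0 = 263 + 0 = 263$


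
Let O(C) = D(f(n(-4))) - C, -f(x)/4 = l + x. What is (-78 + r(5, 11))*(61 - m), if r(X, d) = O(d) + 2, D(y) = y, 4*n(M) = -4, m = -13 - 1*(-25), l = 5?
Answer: -5047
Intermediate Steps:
m = 12 (m = -13 + 25 = 12)
n(M) = -1 (n(M) = (¼)*(-4) = -1)
f(x) = -20 - 4*x (f(x) = -4*(5 + x) = -20 - 4*x)
O(C) = -16 - C (O(C) = (-20 - 4*(-1)) - C = (-20 + 4) - C = -16 - C)
r(X, d) = -14 - d (r(X, d) = (-16 - d) + 2 = -14 - d)
(-78 + r(5, 11))*(61 - m) = (-78 + (-14 - 1*11))*(61 - 1*12) = (-78 + (-14 - 11))*(61 - 12) = (-78 - 25)*49 = -103*49 = -5047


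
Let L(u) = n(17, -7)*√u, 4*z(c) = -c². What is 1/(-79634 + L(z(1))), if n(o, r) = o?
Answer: -318536/25366296113 - 34*I/25366296113 ≈ -1.2557e-5 - 1.3404e-9*I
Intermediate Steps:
z(c) = -c²/4 (z(c) = (-c²)/4 = -c²/4)
L(u) = 17*√u
1/(-79634 + L(z(1))) = 1/(-79634 + 17*√(-¼*1²)) = 1/(-79634 + 17*√(-¼*1)) = 1/(-79634 + 17*√(-¼)) = 1/(-79634 + 17*(I/2)) = 1/(-79634 + 17*I/2) = 4*(-79634 - 17*I/2)/25366296113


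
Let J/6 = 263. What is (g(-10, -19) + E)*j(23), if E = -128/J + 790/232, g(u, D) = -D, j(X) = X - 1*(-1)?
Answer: 4086374/7627 ≈ 535.78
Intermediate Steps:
J = 1578 (J = 6*263 = 1578)
j(X) = 1 + X (j(X) = X + 1 = 1 + X)
E = 304231/91524 (E = -128/1578 + 790/232 = -128*1/1578 + 790*(1/232) = -64/789 + 395/116 = 304231/91524 ≈ 3.3241)
(g(-10, -19) + E)*j(23) = (-1*(-19) + 304231/91524)*(1 + 23) = (19 + 304231/91524)*24 = (2043187/91524)*24 = 4086374/7627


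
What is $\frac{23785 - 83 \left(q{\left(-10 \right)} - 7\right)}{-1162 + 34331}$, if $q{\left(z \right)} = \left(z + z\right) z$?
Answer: $\frac{7766}{33169} \approx 0.23413$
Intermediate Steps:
$q{\left(z \right)} = 2 z^{2}$ ($q{\left(z \right)} = 2 z z = 2 z^{2}$)
$\frac{23785 - 83 \left(q{\left(-10 \right)} - 7\right)}{-1162 + 34331} = \frac{23785 - 83 \left(2 \left(-10\right)^{2} - 7\right)}{-1162 + 34331} = \frac{23785 - 83 \left(2 \cdot 100 - 7\right)}{33169} = \left(23785 - 83 \left(200 - 7\right)\right) \frac{1}{33169} = \left(23785 - 16019\right) \frac{1}{33169} = 7766 \cdot \frac{1}{33169} = \frac{7766}{33169}$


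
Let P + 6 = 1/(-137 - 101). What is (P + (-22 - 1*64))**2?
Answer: 479478609/56644 ≈ 8464.8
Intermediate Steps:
P = -1429/238 (P = -6 + 1/(-137 - 101) = -6 + 1/(-238) = -6 - 1/238 = -1429/238 ≈ -6.0042)
(P + (-22 - 1*64))**2 = (-1429/238 + (-22 - 1*64))**2 = (-1429/238 + (-22 - 64))**2 = (-1429/238 - 86)**2 = (-21897/238)**2 = 479478609/56644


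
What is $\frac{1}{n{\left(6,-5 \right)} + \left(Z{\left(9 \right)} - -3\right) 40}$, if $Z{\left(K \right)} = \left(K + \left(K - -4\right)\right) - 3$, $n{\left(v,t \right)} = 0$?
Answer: $\frac{1}{880} \approx 0.0011364$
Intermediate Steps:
$Z{\left(K \right)} = 1 + 2 K$ ($Z{\left(K \right)} = \left(K + \left(K + 4\right)\right) - 3 = \left(K + \left(4 + K\right)\right) - 3 = \left(4 + 2 K\right) - 3 = 1 + 2 K$)
$\frac{1}{n{\left(6,-5 \right)} + \left(Z{\left(9 \right)} - -3\right) 40} = \frac{1}{0 + \left(\left(1 + 2 \cdot 9\right) - -3\right) 40} = \frac{1}{0 + \left(\left(1 + 18\right) + 3\right) 40} = \frac{1}{0 + \left(19 + 3\right) 40} = \frac{1}{0 + 22 \cdot 40} = \frac{1}{0 + 880} = \frac{1}{880}$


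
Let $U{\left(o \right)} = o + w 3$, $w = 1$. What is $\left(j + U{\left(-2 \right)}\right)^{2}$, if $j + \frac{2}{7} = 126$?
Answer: $\frac{786769}{49} \approx 16057.0$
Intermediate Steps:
$j = \frac{880}{7}$ ($j = - \frac{2}{7} + 126 = \frac{880}{7} \approx 125.71$)
$U{\left(o \right)} = 3 + o$ ($U{\left(o \right)} = o + 1 \cdot 3 = o + 3 = 3 + o$)
$\left(j + U{\left(-2 \right)}\right)^{2} = \left(\frac{880}{7} + \left(3 - 2\right)\right)^{2} = \left(\frac{880}{7} + 1\right)^{2} = \left(\frac{887}{7}\right)^{2} = \frac{786769}{49}$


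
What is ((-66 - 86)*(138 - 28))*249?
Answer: -4163280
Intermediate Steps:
((-66 - 86)*(138 - 28))*249 = -152*110*249 = -16720*249 = -4163280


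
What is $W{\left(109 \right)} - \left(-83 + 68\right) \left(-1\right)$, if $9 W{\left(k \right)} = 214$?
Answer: $\frac{79}{9} \approx 8.7778$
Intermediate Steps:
$W{\left(k \right)} = \frac{214}{9}$ ($W{\left(k \right)} = \frac{1}{9} \cdot 214 = \frac{214}{9}$)
$W{\left(109 \right)} - \left(-83 + 68\right) \left(-1\right) = \frac{214}{9} - \left(-83 + 68\right) \left(-1\right) = \frac{214}{9} - \left(-15\right) \left(-1\right) = \frac{214}{9} - 15 = \frac{79}{9}$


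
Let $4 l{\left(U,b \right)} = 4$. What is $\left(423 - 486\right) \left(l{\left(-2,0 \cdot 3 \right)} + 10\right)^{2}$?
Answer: $-7623$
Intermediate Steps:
$l{\left(U,b \right)} = 1$ ($l{\left(U,b \right)} = \frac{1}{4} \cdot 4 = 1$)
$\left(423 - 486\right) \left(l{\left(-2,0 \cdot 3 \right)} + 10\right)^{2} = \left(423 - 486\right) \left(1 + 10\right)^{2} = - 63 \cdot 11^{2} = \left(-63\right) 121 = -7623$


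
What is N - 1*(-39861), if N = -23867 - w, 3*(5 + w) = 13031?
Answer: 34966/3 ≈ 11655.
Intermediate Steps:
w = 13016/3 (w = -5 + (⅓)*13031 = -5 + 13031/3 = 13016/3 ≈ 4338.7)
N = -84617/3 (N = -23867 - 1*13016/3 = -23867 - 13016/3 = -84617/3 ≈ -28206.)
N - 1*(-39861) = -84617/3 - 1*(-39861) = -84617/3 + 39861 = 34966/3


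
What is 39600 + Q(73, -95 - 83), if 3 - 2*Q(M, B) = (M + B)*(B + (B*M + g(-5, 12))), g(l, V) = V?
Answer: -1302597/2 ≈ -6.5130e+5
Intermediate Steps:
Q(M, B) = 3/2 - (B + M)*(12 + B + B*M)/2 (Q(M, B) = 3/2 - (M + B)*(B + (B*M + 12))/2 = 3/2 - (B + M)*(B + (12 + B*M))/2 = 3/2 - (B + M)*(12 + B + B*M)/2)
39600 + Q(73, -95 - 83) = 39600 + (3/2 - 6*(-95 - 83) - 6*73 - (-95 - 83)²/2 - ½*(-95 - 83)*73 - ½*(-95 - 83)*73² - ½*73*(-95 - 83)²) = 39600 + (3/2 - 6*(-178) - 438 - ½*(-178)² - ½*(-178)*73 - ½*(-178)*5329 - ½*73*(-178)²) = 39600 + (3/2 + 1068 - 438 - ½*31684 + 6497 + 474281 - ½*73*31684) = 39600 + (3/2 + 1068 - 438 - 15842 + 6497 + 474281 - 1156466) = 39600 - 1381797/2 = -1302597/2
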